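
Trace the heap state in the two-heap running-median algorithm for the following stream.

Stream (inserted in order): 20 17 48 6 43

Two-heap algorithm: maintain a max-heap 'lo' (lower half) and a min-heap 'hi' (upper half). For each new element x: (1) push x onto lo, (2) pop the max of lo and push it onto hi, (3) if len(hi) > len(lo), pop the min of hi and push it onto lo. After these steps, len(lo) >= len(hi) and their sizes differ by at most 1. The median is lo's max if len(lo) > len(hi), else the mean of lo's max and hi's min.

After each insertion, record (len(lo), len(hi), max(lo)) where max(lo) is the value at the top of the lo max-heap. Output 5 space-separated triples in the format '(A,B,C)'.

Answer: (1,0,20) (1,1,17) (2,1,20) (2,2,17) (3,2,20)

Derivation:
Step 1: insert 20 -> lo=[20] hi=[] -> (len(lo)=1, len(hi)=0, max(lo)=20)
Step 2: insert 17 -> lo=[17] hi=[20] -> (len(lo)=1, len(hi)=1, max(lo)=17)
Step 3: insert 48 -> lo=[17, 20] hi=[48] -> (len(lo)=2, len(hi)=1, max(lo)=20)
Step 4: insert 6 -> lo=[6, 17] hi=[20, 48] -> (len(lo)=2, len(hi)=2, max(lo)=17)
Step 5: insert 43 -> lo=[6, 17, 20] hi=[43, 48] -> (len(lo)=3, len(hi)=2, max(lo)=20)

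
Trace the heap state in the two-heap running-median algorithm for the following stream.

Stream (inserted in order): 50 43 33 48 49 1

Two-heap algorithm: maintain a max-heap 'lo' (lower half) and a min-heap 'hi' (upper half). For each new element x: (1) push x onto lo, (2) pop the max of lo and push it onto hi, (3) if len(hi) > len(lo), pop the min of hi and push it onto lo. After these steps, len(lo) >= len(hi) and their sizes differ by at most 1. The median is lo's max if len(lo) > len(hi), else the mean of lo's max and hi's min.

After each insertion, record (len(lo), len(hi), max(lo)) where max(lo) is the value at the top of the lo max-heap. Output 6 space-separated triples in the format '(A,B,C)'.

Step 1: insert 50 -> lo=[50] hi=[] -> (len(lo)=1, len(hi)=0, max(lo)=50)
Step 2: insert 43 -> lo=[43] hi=[50] -> (len(lo)=1, len(hi)=1, max(lo)=43)
Step 3: insert 33 -> lo=[33, 43] hi=[50] -> (len(lo)=2, len(hi)=1, max(lo)=43)
Step 4: insert 48 -> lo=[33, 43] hi=[48, 50] -> (len(lo)=2, len(hi)=2, max(lo)=43)
Step 5: insert 49 -> lo=[33, 43, 48] hi=[49, 50] -> (len(lo)=3, len(hi)=2, max(lo)=48)
Step 6: insert 1 -> lo=[1, 33, 43] hi=[48, 49, 50] -> (len(lo)=3, len(hi)=3, max(lo)=43)

Answer: (1,0,50) (1,1,43) (2,1,43) (2,2,43) (3,2,48) (3,3,43)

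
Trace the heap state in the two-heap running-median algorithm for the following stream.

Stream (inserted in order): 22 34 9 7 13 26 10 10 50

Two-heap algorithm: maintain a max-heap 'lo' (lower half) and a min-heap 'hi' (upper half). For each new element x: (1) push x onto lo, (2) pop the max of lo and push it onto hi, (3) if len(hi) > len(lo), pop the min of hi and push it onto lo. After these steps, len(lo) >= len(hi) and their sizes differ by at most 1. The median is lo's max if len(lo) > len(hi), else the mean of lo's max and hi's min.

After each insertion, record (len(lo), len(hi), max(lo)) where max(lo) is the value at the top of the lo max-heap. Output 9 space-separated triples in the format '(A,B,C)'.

Answer: (1,0,22) (1,1,22) (2,1,22) (2,2,9) (3,2,13) (3,3,13) (4,3,13) (4,4,10) (5,4,13)

Derivation:
Step 1: insert 22 -> lo=[22] hi=[] -> (len(lo)=1, len(hi)=0, max(lo)=22)
Step 2: insert 34 -> lo=[22] hi=[34] -> (len(lo)=1, len(hi)=1, max(lo)=22)
Step 3: insert 9 -> lo=[9, 22] hi=[34] -> (len(lo)=2, len(hi)=1, max(lo)=22)
Step 4: insert 7 -> lo=[7, 9] hi=[22, 34] -> (len(lo)=2, len(hi)=2, max(lo)=9)
Step 5: insert 13 -> lo=[7, 9, 13] hi=[22, 34] -> (len(lo)=3, len(hi)=2, max(lo)=13)
Step 6: insert 26 -> lo=[7, 9, 13] hi=[22, 26, 34] -> (len(lo)=3, len(hi)=3, max(lo)=13)
Step 7: insert 10 -> lo=[7, 9, 10, 13] hi=[22, 26, 34] -> (len(lo)=4, len(hi)=3, max(lo)=13)
Step 8: insert 10 -> lo=[7, 9, 10, 10] hi=[13, 22, 26, 34] -> (len(lo)=4, len(hi)=4, max(lo)=10)
Step 9: insert 50 -> lo=[7, 9, 10, 10, 13] hi=[22, 26, 34, 50] -> (len(lo)=5, len(hi)=4, max(lo)=13)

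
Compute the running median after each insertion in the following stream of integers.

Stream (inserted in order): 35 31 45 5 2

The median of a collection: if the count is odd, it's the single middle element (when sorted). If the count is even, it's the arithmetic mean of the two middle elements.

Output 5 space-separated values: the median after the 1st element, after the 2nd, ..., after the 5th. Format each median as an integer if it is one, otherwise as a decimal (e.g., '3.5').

Answer: 35 33 35 33 31

Derivation:
Step 1: insert 35 -> lo=[35] (size 1, max 35) hi=[] (size 0) -> median=35
Step 2: insert 31 -> lo=[31] (size 1, max 31) hi=[35] (size 1, min 35) -> median=33
Step 3: insert 45 -> lo=[31, 35] (size 2, max 35) hi=[45] (size 1, min 45) -> median=35
Step 4: insert 5 -> lo=[5, 31] (size 2, max 31) hi=[35, 45] (size 2, min 35) -> median=33
Step 5: insert 2 -> lo=[2, 5, 31] (size 3, max 31) hi=[35, 45] (size 2, min 35) -> median=31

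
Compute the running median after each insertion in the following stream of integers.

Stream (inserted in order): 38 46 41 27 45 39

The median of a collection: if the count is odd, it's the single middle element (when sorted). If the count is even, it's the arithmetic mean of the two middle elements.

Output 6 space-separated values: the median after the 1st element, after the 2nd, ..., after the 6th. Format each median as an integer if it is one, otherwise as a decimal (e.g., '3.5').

Answer: 38 42 41 39.5 41 40

Derivation:
Step 1: insert 38 -> lo=[38] (size 1, max 38) hi=[] (size 0) -> median=38
Step 2: insert 46 -> lo=[38] (size 1, max 38) hi=[46] (size 1, min 46) -> median=42
Step 3: insert 41 -> lo=[38, 41] (size 2, max 41) hi=[46] (size 1, min 46) -> median=41
Step 4: insert 27 -> lo=[27, 38] (size 2, max 38) hi=[41, 46] (size 2, min 41) -> median=39.5
Step 5: insert 45 -> lo=[27, 38, 41] (size 3, max 41) hi=[45, 46] (size 2, min 45) -> median=41
Step 6: insert 39 -> lo=[27, 38, 39] (size 3, max 39) hi=[41, 45, 46] (size 3, min 41) -> median=40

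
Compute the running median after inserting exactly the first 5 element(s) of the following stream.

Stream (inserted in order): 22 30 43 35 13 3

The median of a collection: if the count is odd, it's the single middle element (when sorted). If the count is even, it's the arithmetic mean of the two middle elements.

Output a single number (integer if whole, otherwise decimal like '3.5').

Answer: 30

Derivation:
Step 1: insert 22 -> lo=[22] (size 1, max 22) hi=[] (size 0) -> median=22
Step 2: insert 30 -> lo=[22] (size 1, max 22) hi=[30] (size 1, min 30) -> median=26
Step 3: insert 43 -> lo=[22, 30] (size 2, max 30) hi=[43] (size 1, min 43) -> median=30
Step 4: insert 35 -> lo=[22, 30] (size 2, max 30) hi=[35, 43] (size 2, min 35) -> median=32.5
Step 5: insert 13 -> lo=[13, 22, 30] (size 3, max 30) hi=[35, 43] (size 2, min 35) -> median=30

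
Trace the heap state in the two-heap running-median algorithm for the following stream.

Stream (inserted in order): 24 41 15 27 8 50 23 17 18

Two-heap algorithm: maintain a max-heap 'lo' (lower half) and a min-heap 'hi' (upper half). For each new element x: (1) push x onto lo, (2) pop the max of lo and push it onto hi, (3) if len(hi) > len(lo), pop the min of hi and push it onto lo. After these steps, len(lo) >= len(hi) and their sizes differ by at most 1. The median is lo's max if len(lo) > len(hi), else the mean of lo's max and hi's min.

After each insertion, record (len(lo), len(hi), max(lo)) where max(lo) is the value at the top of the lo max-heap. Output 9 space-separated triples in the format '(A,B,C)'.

Answer: (1,0,24) (1,1,24) (2,1,24) (2,2,24) (3,2,24) (3,3,24) (4,3,24) (4,4,23) (5,4,23)

Derivation:
Step 1: insert 24 -> lo=[24] hi=[] -> (len(lo)=1, len(hi)=0, max(lo)=24)
Step 2: insert 41 -> lo=[24] hi=[41] -> (len(lo)=1, len(hi)=1, max(lo)=24)
Step 3: insert 15 -> lo=[15, 24] hi=[41] -> (len(lo)=2, len(hi)=1, max(lo)=24)
Step 4: insert 27 -> lo=[15, 24] hi=[27, 41] -> (len(lo)=2, len(hi)=2, max(lo)=24)
Step 5: insert 8 -> lo=[8, 15, 24] hi=[27, 41] -> (len(lo)=3, len(hi)=2, max(lo)=24)
Step 6: insert 50 -> lo=[8, 15, 24] hi=[27, 41, 50] -> (len(lo)=3, len(hi)=3, max(lo)=24)
Step 7: insert 23 -> lo=[8, 15, 23, 24] hi=[27, 41, 50] -> (len(lo)=4, len(hi)=3, max(lo)=24)
Step 8: insert 17 -> lo=[8, 15, 17, 23] hi=[24, 27, 41, 50] -> (len(lo)=4, len(hi)=4, max(lo)=23)
Step 9: insert 18 -> lo=[8, 15, 17, 18, 23] hi=[24, 27, 41, 50] -> (len(lo)=5, len(hi)=4, max(lo)=23)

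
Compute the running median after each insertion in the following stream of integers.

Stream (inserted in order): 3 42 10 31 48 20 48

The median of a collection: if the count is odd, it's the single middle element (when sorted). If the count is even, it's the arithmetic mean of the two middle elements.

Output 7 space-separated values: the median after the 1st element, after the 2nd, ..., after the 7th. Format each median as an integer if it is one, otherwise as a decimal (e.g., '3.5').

Step 1: insert 3 -> lo=[3] (size 1, max 3) hi=[] (size 0) -> median=3
Step 2: insert 42 -> lo=[3] (size 1, max 3) hi=[42] (size 1, min 42) -> median=22.5
Step 3: insert 10 -> lo=[3, 10] (size 2, max 10) hi=[42] (size 1, min 42) -> median=10
Step 4: insert 31 -> lo=[3, 10] (size 2, max 10) hi=[31, 42] (size 2, min 31) -> median=20.5
Step 5: insert 48 -> lo=[3, 10, 31] (size 3, max 31) hi=[42, 48] (size 2, min 42) -> median=31
Step 6: insert 20 -> lo=[3, 10, 20] (size 3, max 20) hi=[31, 42, 48] (size 3, min 31) -> median=25.5
Step 7: insert 48 -> lo=[3, 10, 20, 31] (size 4, max 31) hi=[42, 48, 48] (size 3, min 42) -> median=31

Answer: 3 22.5 10 20.5 31 25.5 31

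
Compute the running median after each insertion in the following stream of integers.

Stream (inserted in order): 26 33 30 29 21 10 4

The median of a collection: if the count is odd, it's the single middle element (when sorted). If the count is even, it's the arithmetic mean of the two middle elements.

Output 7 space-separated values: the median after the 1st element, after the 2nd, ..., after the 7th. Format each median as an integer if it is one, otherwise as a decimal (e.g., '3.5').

Step 1: insert 26 -> lo=[26] (size 1, max 26) hi=[] (size 0) -> median=26
Step 2: insert 33 -> lo=[26] (size 1, max 26) hi=[33] (size 1, min 33) -> median=29.5
Step 3: insert 30 -> lo=[26, 30] (size 2, max 30) hi=[33] (size 1, min 33) -> median=30
Step 4: insert 29 -> lo=[26, 29] (size 2, max 29) hi=[30, 33] (size 2, min 30) -> median=29.5
Step 5: insert 21 -> lo=[21, 26, 29] (size 3, max 29) hi=[30, 33] (size 2, min 30) -> median=29
Step 6: insert 10 -> lo=[10, 21, 26] (size 3, max 26) hi=[29, 30, 33] (size 3, min 29) -> median=27.5
Step 7: insert 4 -> lo=[4, 10, 21, 26] (size 4, max 26) hi=[29, 30, 33] (size 3, min 29) -> median=26

Answer: 26 29.5 30 29.5 29 27.5 26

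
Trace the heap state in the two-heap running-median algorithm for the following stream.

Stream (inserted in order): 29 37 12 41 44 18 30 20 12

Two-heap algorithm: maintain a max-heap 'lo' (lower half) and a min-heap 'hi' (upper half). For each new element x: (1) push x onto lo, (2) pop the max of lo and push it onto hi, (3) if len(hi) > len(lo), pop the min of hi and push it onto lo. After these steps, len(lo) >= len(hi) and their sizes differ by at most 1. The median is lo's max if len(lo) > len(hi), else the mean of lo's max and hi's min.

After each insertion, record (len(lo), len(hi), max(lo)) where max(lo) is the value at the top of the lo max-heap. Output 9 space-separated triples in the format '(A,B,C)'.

Answer: (1,0,29) (1,1,29) (2,1,29) (2,2,29) (3,2,37) (3,3,29) (4,3,30) (4,4,29) (5,4,29)

Derivation:
Step 1: insert 29 -> lo=[29] hi=[] -> (len(lo)=1, len(hi)=0, max(lo)=29)
Step 2: insert 37 -> lo=[29] hi=[37] -> (len(lo)=1, len(hi)=1, max(lo)=29)
Step 3: insert 12 -> lo=[12, 29] hi=[37] -> (len(lo)=2, len(hi)=1, max(lo)=29)
Step 4: insert 41 -> lo=[12, 29] hi=[37, 41] -> (len(lo)=2, len(hi)=2, max(lo)=29)
Step 5: insert 44 -> lo=[12, 29, 37] hi=[41, 44] -> (len(lo)=3, len(hi)=2, max(lo)=37)
Step 6: insert 18 -> lo=[12, 18, 29] hi=[37, 41, 44] -> (len(lo)=3, len(hi)=3, max(lo)=29)
Step 7: insert 30 -> lo=[12, 18, 29, 30] hi=[37, 41, 44] -> (len(lo)=4, len(hi)=3, max(lo)=30)
Step 8: insert 20 -> lo=[12, 18, 20, 29] hi=[30, 37, 41, 44] -> (len(lo)=4, len(hi)=4, max(lo)=29)
Step 9: insert 12 -> lo=[12, 12, 18, 20, 29] hi=[30, 37, 41, 44] -> (len(lo)=5, len(hi)=4, max(lo)=29)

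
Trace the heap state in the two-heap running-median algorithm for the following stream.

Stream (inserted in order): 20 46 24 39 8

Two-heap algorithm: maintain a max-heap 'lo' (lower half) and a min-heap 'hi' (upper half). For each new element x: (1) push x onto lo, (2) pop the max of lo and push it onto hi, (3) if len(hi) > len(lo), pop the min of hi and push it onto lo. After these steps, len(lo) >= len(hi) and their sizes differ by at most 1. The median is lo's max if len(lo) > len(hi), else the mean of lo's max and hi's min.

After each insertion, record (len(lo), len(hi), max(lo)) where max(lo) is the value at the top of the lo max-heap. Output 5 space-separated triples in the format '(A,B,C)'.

Answer: (1,0,20) (1,1,20) (2,1,24) (2,2,24) (3,2,24)

Derivation:
Step 1: insert 20 -> lo=[20] hi=[] -> (len(lo)=1, len(hi)=0, max(lo)=20)
Step 2: insert 46 -> lo=[20] hi=[46] -> (len(lo)=1, len(hi)=1, max(lo)=20)
Step 3: insert 24 -> lo=[20, 24] hi=[46] -> (len(lo)=2, len(hi)=1, max(lo)=24)
Step 4: insert 39 -> lo=[20, 24] hi=[39, 46] -> (len(lo)=2, len(hi)=2, max(lo)=24)
Step 5: insert 8 -> lo=[8, 20, 24] hi=[39, 46] -> (len(lo)=3, len(hi)=2, max(lo)=24)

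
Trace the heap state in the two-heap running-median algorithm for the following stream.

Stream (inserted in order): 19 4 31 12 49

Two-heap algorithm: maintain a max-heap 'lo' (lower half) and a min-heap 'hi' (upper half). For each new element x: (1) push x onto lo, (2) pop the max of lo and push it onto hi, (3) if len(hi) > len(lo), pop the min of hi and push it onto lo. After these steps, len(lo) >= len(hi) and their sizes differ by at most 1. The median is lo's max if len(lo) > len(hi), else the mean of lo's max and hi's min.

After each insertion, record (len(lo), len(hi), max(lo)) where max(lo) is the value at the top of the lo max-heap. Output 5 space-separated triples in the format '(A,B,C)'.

Answer: (1,0,19) (1,1,4) (2,1,19) (2,2,12) (3,2,19)

Derivation:
Step 1: insert 19 -> lo=[19] hi=[] -> (len(lo)=1, len(hi)=0, max(lo)=19)
Step 2: insert 4 -> lo=[4] hi=[19] -> (len(lo)=1, len(hi)=1, max(lo)=4)
Step 3: insert 31 -> lo=[4, 19] hi=[31] -> (len(lo)=2, len(hi)=1, max(lo)=19)
Step 4: insert 12 -> lo=[4, 12] hi=[19, 31] -> (len(lo)=2, len(hi)=2, max(lo)=12)
Step 5: insert 49 -> lo=[4, 12, 19] hi=[31, 49] -> (len(lo)=3, len(hi)=2, max(lo)=19)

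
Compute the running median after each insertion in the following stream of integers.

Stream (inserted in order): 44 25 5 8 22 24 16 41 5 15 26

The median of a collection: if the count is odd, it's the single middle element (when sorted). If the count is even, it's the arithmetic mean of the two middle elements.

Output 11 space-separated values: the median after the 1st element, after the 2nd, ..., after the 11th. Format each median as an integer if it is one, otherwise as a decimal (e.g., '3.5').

Answer: 44 34.5 25 16.5 22 23 22 23 22 19 22

Derivation:
Step 1: insert 44 -> lo=[44] (size 1, max 44) hi=[] (size 0) -> median=44
Step 2: insert 25 -> lo=[25] (size 1, max 25) hi=[44] (size 1, min 44) -> median=34.5
Step 3: insert 5 -> lo=[5, 25] (size 2, max 25) hi=[44] (size 1, min 44) -> median=25
Step 4: insert 8 -> lo=[5, 8] (size 2, max 8) hi=[25, 44] (size 2, min 25) -> median=16.5
Step 5: insert 22 -> lo=[5, 8, 22] (size 3, max 22) hi=[25, 44] (size 2, min 25) -> median=22
Step 6: insert 24 -> lo=[5, 8, 22] (size 3, max 22) hi=[24, 25, 44] (size 3, min 24) -> median=23
Step 7: insert 16 -> lo=[5, 8, 16, 22] (size 4, max 22) hi=[24, 25, 44] (size 3, min 24) -> median=22
Step 8: insert 41 -> lo=[5, 8, 16, 22] (size 4, max 22) hi=[24, 25, 41, 44] (size 4, min 24) -> median=23
Step 9: insert 5 -> lo=[5, 5, 8, 16, 22] (size 5, max 22) hi=[24, 25, 41, 44] (size 4, min 24) -> median=22
Step 10: insert 15 -> lo=[5, 5, 8, 15, 16] (size 5, max 16) hi=[22, 24, 25, 41, 44] (size 5, min 22) -> median=19
Step 11: insert 26 -> lo=[5, 5, 8, 15, 16, 22] (size 6, max 22) hi=[24, 25, 26, 41, 44] (size 5, min 24) -> median=22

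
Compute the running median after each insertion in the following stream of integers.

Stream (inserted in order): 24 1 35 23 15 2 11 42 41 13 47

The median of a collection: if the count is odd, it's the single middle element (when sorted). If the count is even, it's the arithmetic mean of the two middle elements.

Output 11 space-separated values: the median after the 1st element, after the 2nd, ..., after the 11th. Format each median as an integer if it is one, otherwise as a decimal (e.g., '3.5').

Step 1: insert 24 -> lo=[24] (size 1, max 24) hi=[] (size 0) -> median=24
Step 2: insert 1 -> lo=[1] (size 1, max 1) hi=[24] (size 1, min 24) -> median=12.5
Step 3: insert 35 -> lo=[1, 24] (size 2, max 24) hi=[35] (size 1, min 35) -> median=24
Step 4: insert 23 -> lo=[1, 23] (size 2, max 23) hi=[24, 35] (size 2, min 24) -> median=23.5
Step 5: insert 15 -> lo=[1, 15, 23] (size 3, max 23) hi=[24, 35] (size 2, min 24) -> median=23
Step 6: insert 2 -> lo=[1, 2, 15] (size 3, max 15) hi=[23, 24, 35] (size 3, min 23) -> median=19
Step 7: insert 11 -> lo=[1, 2, 11, 15] (size 4, max 15) hi=[23, 24, 35] (size 3, min 23) -> median=15
Step 8: insert 42 -> lo=[1, 2, 11, 15] (size 4, max 15) hi=[23, 24, 35, 42] (size 4, min 23) -> median=19
Step 9: insert 41 -> lo=[1, 2, 11, 15, 23] (size 5, max 23) hi=[24, 35, 41, 42] (size 4, min 24) -> median=23
Step 10: insert 13 -> lo=[1, 2, 11, 13, 15] (size 5, max 15) hi=[23, 24, 35, 41, 42] (size 5, min 23) -> median=19
Step 11: insert 47 -> lo=[1, 2, 11, 13, 15, 23] (size 6, max 23) hi=[24, 35, 41, 42, 47] (size 5, min 24) -> median=23

Answer: 24 12.5 24 23.5 23 19 15 19 23 19 23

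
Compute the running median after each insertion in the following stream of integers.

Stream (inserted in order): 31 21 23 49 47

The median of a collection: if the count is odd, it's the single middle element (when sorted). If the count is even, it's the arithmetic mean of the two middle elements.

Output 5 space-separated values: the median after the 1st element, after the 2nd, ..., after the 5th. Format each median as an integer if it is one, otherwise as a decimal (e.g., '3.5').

Answer: 31 26 23 27 31

Derivation:
Step 1: insert 31 -> lo=[31] (size 1, max 31) hi=[] (size 0) -> median=31
Step 2: insert 21 -> lo=[21] (size 1, max 21) hi=[31] (size 1, min 31) -> median=26
Step 3: insert 23 -> lo=[21, 23] (size 2, max 23) hi=[31] (size 1, min 31) -> median=23
Step 4: insert 49 -> lo=[21, 23] (size 2, max 23) hi=[31, 49] (size 2, min 31) -> median=27
Step 5: insert 47 -> lo=[21, 23, 31] (size 3, max 31) hi=[47, 49] (size 2, min 47) -> median=31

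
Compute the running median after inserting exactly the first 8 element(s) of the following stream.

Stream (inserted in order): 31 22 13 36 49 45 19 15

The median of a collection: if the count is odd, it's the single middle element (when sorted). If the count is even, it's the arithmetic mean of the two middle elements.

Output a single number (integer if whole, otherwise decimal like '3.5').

Step 1: insert 31 -> lo=[31] (size 1, max 31) hi=[] (size 0) -> median=31
Step 2: insert 22 -> lo=[22] (size 1, max 22) hi=[31] (size 1, min 31) -> median=26.5
Step 3: insert 13 -> lo=[13, 22] (size 2, max 22) hi=[31] (size 1, min 31) -> median=22
Step 4: insert 36 -> lo=[13, 22] (size 2, max 22) hi=[31, 36] (size 2, min 31) -> median=26.5
Step 5: insert 49 -> lo=[13, 22, 31] (size 3, max 31) hi=[36, 49] (size 2, min 36) -> median=31
Step 6: insert 45 -> lo=[13, 22, 31] (size 3, max 31) hi=[36, 45, 49] (size 3, min 36) -> median=33.5
Step 7: insert 19 -> lo=[13, 19, 22, 31] (size 4, max 31) hi=[36, 45, 49] (size 3, min 36) -> median=31
Step 8: insert 15 -> lo=[13, 15, 19, 22] (size 4, max 22) hi=[31, 36, 45, 49] (size 4, min 31) -> median=26.5

Answer: 26.5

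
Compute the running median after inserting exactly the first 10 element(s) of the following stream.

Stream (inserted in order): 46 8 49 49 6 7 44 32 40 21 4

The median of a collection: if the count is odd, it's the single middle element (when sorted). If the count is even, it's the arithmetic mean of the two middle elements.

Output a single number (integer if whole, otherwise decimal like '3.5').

Answer: 36

Derivation:
Step 1: insert 46 -> lo=[46] (size 1, max 46) hi=[] (size 0) -> median=46
Step 2: insert 8 -> lo=[8] (size 1, max 8) hi=[46] (size 1, min 46) -> median=27
Step 3: insert 49 -> lo=[8, 46] (size 2, max 46) hi=[49] (size 1, min 49) -> median=46
Step 4: insert 49 -> lo=[8, 46] (size 2, max 46) hi=[49, 49] (size 2, min 49) -> median=47.5
Step 5: insert 6 -> lo=[6, 8, 46] (size 3, max 46) hi=[49, 49] (size 2, min 49) -> median=46
Step 6: insert 7 -> lo=[6, 7, 8] (size 3, max 8) hi=[46, 49, 49] (size 3, min 46) -> median=27
Step 7: insert 44 -> lo=[6, 7, 8, 44] (size 4, max 44) hi=[46, 49, 49] (size 3, min 46) -> median=44
Step 8: insert 32 -> lo=[6, 7, 8, 32] (size 4, max 32) hi=[44, 46, 49, 49] (size 4, min 44) -> median=38
Step 9: insert 40 -> lo=[6, 7, 8, 32, 40] (size 5, max 40) hi=[44, 46, 49, 49] (size 4, min 44) -> median=40
Step 10: insert 21 -> lo=[6, 7, 8, 21, 32] (size 5, max 32) hi=[40, 44, 46, 49, 49] (size 5, min 40) -> median=36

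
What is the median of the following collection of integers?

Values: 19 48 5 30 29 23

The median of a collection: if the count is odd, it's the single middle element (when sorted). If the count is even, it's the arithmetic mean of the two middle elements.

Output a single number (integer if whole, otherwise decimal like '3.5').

Answer: 26

Derivation:
Step 1: insert 19 -> lo=[19] (size 1, max 19) hi=[] (size 0) -> median=19
Step 2: insert 48 -> lo=[19] (size 1, max 19) hi=[48] (size 1, min 48) -> median=33.5
Step 3: insert 5 -> lo=[5, 19] (size 2, max 19) hi=[48] (size 1, min 48) -> median=19
Step 4: insert 30 -> lo=[5, 19] (size 2, max 19) hi=[30, 48] (size 2, min 30) -> median=24.5
Step 5: insert 29 -> lo=[5, 19, 29] (size 3, max 29) hi=[30, 48] (size 2, min 30) -> median=29
Step 6: insert 23 -> lo=[5, 19, 23] (size 3, max 23) hi=[29, 30, 48] (size 3, min 29) -> median=26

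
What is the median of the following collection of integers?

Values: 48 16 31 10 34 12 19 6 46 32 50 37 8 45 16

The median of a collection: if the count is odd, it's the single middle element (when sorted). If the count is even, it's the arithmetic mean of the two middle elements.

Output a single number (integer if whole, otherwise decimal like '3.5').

Answer: 31

Derivation:
Step 1: insert 48 -> lo=[48] (size 1, max 48) hi=[] (size 0) -> median=48
Step 2: insert 16 -> lo=[16] (size 1, max 16) hi=[48] (size 1, min 48) -> median=32
Step 3: insert 31 -> lo=[16, 31] (size 2, max 31) hi=[48] (size 1, min 48) -> median=31
Step 4: insert 10 -> lo=[10, 16] (size 2, max 16) hi=[31, 48] (size 2, min 31) -> median=23.5
Step 5: insert 34 -> lo=[10, 16, 31] (size 3, max 31) hi=[34, 48] (size 2, min 34) -> median=31
Step 6: insert 12 -> lo=[10, 12, 16] (size 3, max 16) hi=[31, 34, 48] (size 3, min 31) -> median=23.5
Step 7: insert 19 -> lo=[10, 12, 16, 19] (size 4, max 19) hi=[31, 34, 48] (size 3, min 31) -> median=19
Step 8: insert 6 -> lo=[6, 10, 12, 16] (size 4, max 16) hi=[19, 31, 34, 48] (size 4, min 19) -> median=17.5
Step 9: insert 46 -> lo=[6, 10, 12, 16, 19] (size 5, max 19) hi=[31, 34, 46, 48] (size 4, min 31) -> median=19
Step 10: insert 32 -> lo=[6, 10, 12, 16, 19] (size 5, max 19) hi=[31, 32, 34, 46, 48] (size 5, min 31) -> median=25
Step 11: insert 50 -> lo=[6, 10, 12, 16, 19, 31] (size 6, max 31) hi=[32, 34, 46, 48, 50] (size 5, min 32) -> median=31
Step 12: insert 37 -> lo=[6, 10, 12, 16, 19, 31] (size 6, max 31) hi=[32, 34, 37, 46, 48, 50] (size 6, min 32) -> median=31.5
Step 13: insert 8 -> lo=[6, 8, 10, 12, 16, 19, 31] (size 7, max 31) hi=[32, 34, 37, 46, 48, 50] (size 6, min 32) -> median=31
Step 14: insert 45 -> lo=[6, 8, 10, 12, 16, 19, 31] (size 7, max 31) hi=[32, 34, 37, 45, 46, 48, 50] (size 7, min 32) -> median=31.5
Step 15: insert 16 -> lo=[6, 8, 10, 12, 16, 16, 19, 31] (size 8, max 31) hi=[32, 34, 37, 45, 46, 48, 50] (size 7, min 32) -> median=31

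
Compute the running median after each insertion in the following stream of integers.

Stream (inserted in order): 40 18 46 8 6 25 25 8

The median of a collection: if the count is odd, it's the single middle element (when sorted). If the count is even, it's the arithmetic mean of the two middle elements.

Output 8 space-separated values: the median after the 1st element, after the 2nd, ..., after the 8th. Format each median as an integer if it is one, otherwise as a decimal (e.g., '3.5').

Step 1: insert 40 -> lo=[40] (size 1, max 40) hi=[] (size 0) -> median=40
Step 2: insert 18 -> lo=[18] (size 1, max 18) hi=[40] (size 1, min 40) -> median=29
Step 3: insert 46 -> lo=[18, 40] (size 2, max 40) hi=[46] (size 1, min 46) -> median=40
Step 4: insert 8 -> lo=[8, 18] (size 2, max 18) hi=[40, 46] (size 2, min 40) -> median=29
Step 5: insert 6 -> lo=[6, 8, 18] (size 3, max 18) hi=[40, 46] (size 2, min 40) -> median=18
Step 6: insert 25 -> lo=[6, 8, 18] (size 3, max 18) hi=[25, 40, 46] (size 3, min 25) -> median=21.5
Step 7: insert 25 -> lo=[6, 8, 18, 25] (size 4, max 25) hi=[25, 40, 46] (size 3, min 25) -> median=25
Step 8: insert 8 -> lo=[6, 8, 8, 18] (size 4, max 18) hi=[25, 25, 40, 46] (size 4, min 25) -> median=21.5

Answer: 40 29 40 29 18 21.5 25 21.5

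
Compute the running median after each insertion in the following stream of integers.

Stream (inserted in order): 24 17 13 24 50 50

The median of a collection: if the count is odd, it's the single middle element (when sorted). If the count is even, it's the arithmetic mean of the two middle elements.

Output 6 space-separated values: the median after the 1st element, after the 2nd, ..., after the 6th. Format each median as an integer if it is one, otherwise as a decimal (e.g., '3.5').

Answer: 24 20.5 17 20.5 24 24

Derivation:
Step 1: insert 24 -> lo=[24] (size 1, max 24) hi=[] (size 0) -> median=24
Step 2: insert 17 -> lo=[17] (size 1, max 17) hi=[24] (size 1, min 24) -> median=20.5
Step 3: insert 13 -> lo=[13, 17] (size 2, max 17) hi=[24] (size 1, min 24) -> median=17
Step 4: insert 24 -> lo=[13, 17] (size 2, max 17) hi=[24, 24] (size 2, min 24) -> median=20.5
Step 5: insert 50 -> lo=[13, 17, 24] (size 3, max 24) hi=[24, 50] (size 2, min 24) -> median=24
Step 6: insert 50 -> lo=[13, 17, 24] (size 3, max 24) hi=[24, 50, 50] (size 3, min 24) -> median=24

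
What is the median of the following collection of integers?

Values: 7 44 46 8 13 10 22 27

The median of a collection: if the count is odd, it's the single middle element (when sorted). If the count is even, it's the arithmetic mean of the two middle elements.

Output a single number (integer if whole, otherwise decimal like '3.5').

Step 1: insert 7 -> lo=[7] (size 1, max 7) hi=[] (size 0) -> median=7
Step 2: insert 44 -> lo=[7] (size 1, max 7) hi=[44] (size 1, min 44) -> median=25.5
Step 3: insert 46 -> lo=[7, 44] (size 2, max 44) hi=[46] (size 1, min 46) -> median=44
Step 4: insert 8 -> lo=[7, 8] (size 2, max 8) hi=[44, 46] (size 2, min 44) -> median=26
Step 5: insert 13 -> lo=[7, 8, 13] (size 3, max 13) hi=[44, 46] (size 2, min 44) -> median=13
Step 6: insert 10 -> lo=[7, 8, 10] (size 3, max 10) hi=[13, 44, 46] (size 3, min 13) -> median=11.5
Step 7: insert 22 -> lo=[7, 8, 10, 13] (size 4, max 13) hi=[22, 44, 46] (size 3, min 22) -> median=13
Step 8: insert 27 -> lo=[7, 8, 10, 13] (size 4, max 13) hi=[22, 27, 44, 46] (size 4, min 22) -> median=17.5

Answer: 17.5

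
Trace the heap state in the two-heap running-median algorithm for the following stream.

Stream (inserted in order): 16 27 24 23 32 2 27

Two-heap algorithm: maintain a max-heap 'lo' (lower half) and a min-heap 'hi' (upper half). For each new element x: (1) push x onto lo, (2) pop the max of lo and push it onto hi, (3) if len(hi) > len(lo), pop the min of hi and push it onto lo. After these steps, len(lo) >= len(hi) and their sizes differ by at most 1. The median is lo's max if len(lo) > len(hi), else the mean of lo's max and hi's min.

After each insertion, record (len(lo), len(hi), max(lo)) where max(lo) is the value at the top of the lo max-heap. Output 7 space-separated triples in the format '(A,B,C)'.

Answer: (1,0,16) (1,1,16) (2,1,24) (2,2,23) (3,2,24) (3,3,23) (4,3,24)

Derivation:
Step 1: insert 16 -> lo=[16] hi=[] -> (len(lo)=1, len(hi)=0, max(lo)=16)
Step 2: insert 27 -> lo=[16] hi=[27] -> (len(lo)=1, len(hi)=1, max(lo)=16)
Step 3: insert 24 -> lo=[16, 24] hi=[27] -> (len(lo)=2, len(hi)=1, max(lo)=24)
Step 4: insert 23 -> lo=[16, 23] hi=[24, 27] -> (len(lo)=2, len(hi)=2, max(lo)=23)
Step 5: insert 32 -> lo=[16, 23, 24] hi=[27, 32] -> (len(lo)=3, len(hi)=2, max(lo)=24)
Step 6: insert 2 -> lo=[2, 16, 23] hi=[24, 27, 32] -> (len(lo)=3, len(hi)=3, max(lo)=23)
Step 7: insert 27 -> lo=[2, 16, 23, 24] hi=[27, 27, 32] -> (len(lo)=4, len(hi)=3, max(lo)=24)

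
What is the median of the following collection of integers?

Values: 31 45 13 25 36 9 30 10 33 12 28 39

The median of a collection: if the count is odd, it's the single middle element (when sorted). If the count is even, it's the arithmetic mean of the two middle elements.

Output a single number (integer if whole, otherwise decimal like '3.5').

Answer: 29

Derivation:
Step 1: insert 31 -> lo=[31] (size 1, max 31) hi=[] (size 0) -> median=31
Step 2: insert 45 -> lo=[31] (size 1, max 31) hi=[45] (size 1, min 45) -> median=38
Step 3: insert 13 -> lo=[13, 31] (size 2, max 31) hi=[45] (size 1, min 45) -> median=31
Step 4: insert 25 -> lo=[13, 25] (size 2, max 25) hi=[31, 45] (size 2, min 31) -> median=28
Step 5: insert 36 -> lo=[13, 25, 31] (size 3, max 31) hi=[36, 45] (size 2, min 36) -> median=31
Step 6: insert 9 -> lo=[9, 13, 25] (size 3, max 25) hi=[31, 36, 45] (size 3, min 31) -> median=28
Step 7: insert 30 -> lo=[9, 13, 25, 30] (size 4, max 30) hi=[31, 36, 45] (size 3, min 31) -> median=30
Step 8: insert 10 -> lo=[9, 10, 13, 25] (size 4, max 25) hi=[30, 31, 36, 45] (size 4, min 30) -> median=27.5
Step 9: insert 33 -> lo=[9, 10, 13, 25, 30] (size 5, max 30) hi=[31, 33, 36, 45] (size 4, min 31) -> median=30
Step 10: insert 12 -> lo=[9, 10, 12, 13, 25] (size 5, max 25) hi=[30, 31, 33, 36, 45] (size 5, min 30) -> median=27.5
Step 11: insert 28 -> lo=[9, 10, 12, 13, 25, 28] (size 6, max 28) hi=[30, 31, 33, 36, 45] (size 5, min 30) -> median=28
Step 12: insert 39 -> lo=[9, 10, 12, 13, 25, 28] (size 6, max 28) hi=[30, 31, 33, 36, 39, 45] (size 6, min 30) -> median=29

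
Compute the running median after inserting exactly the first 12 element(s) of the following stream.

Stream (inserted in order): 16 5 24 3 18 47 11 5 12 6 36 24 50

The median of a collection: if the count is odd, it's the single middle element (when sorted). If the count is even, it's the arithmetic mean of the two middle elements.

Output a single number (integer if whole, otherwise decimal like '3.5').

Answer: 14

Derivation:
Step 1: insert 16 -> lo=[16] (size 1, max 16) hi=[] (size 0) -> median=16
Step 2: insert 5 -> lo=[5] (size 1, max 5) hi=[16] (size 1, min 16) -> median=10.5
Step 3: insert 24 -> lo=[5, 16] (size 2, max 16) hi=[24] (size 1, min 24) -> median=16
Step 4: insert 3 -> lo=[3, 5] (size 2, max 5) hi=[16, 24] (size 2, min 16) -> median=10.5
Step 5: insert 18 -> lo=[3, 5, 16] (size 3, max 16) hi=[18, 24] (size 2, min 18) -> median=16
Step 6: insert 47 -> lo=[3, 5, 16] (size 3, max 16) hi=[18, 24, 47] (size 3, min 18) -> median=17
Step 7: insert 11 -> lo=[3, 5, 11, 16] (size 4, max 16) hi=[18, 24, 47] (size 3, min 18) -> median=16
Step 8: insert 5 -> lo=[3, 5, 5, 11] (size 4, max 11) hi=[16, 18, 24, 47] (size 4, min 16) -> median=13.5
Step 9: insert 12 -> lo=[3, 5, 5, 11, 12] (size 5, max 12) hi=[16, 18, 24, 47] (size 4, min 16) -> median=12
Step 10: insert 6 -> lo=[3, 5, 5, 6, 11] (size 5, max 11) hi=[12, 16, 18, 24, 47] (size 5, min 12) -> median=11.5
Step 11: insert 36 -> lo=[3, 5, 5, 6, 11, 12] (size 6, max 12) hi=[16, 18, 24, 36, 47] (size 5, min 16) -> median=12
Step 12: insert 24 -> lo=[3, 5, 5, 6, 11, 12] (size 6, max 12) hi=[16, 18, 24, 24, 36, 47] (size 6, min 16) -> median=14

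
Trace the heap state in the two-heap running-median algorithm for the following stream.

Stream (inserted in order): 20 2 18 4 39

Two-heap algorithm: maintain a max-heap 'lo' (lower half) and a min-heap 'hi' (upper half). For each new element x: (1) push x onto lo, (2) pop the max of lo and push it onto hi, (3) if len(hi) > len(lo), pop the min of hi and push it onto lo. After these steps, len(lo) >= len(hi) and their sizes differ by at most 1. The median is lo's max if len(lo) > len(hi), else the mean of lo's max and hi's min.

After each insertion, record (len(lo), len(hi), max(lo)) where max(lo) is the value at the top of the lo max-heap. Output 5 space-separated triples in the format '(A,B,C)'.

Answer: (1,0,20) (1,1,2) (2,1,18) (2,2,4) (3,2,18)

Derivation:
Step 1: insert 20 -> lo=[20] hi=[] -> (len(lo)=1, len(hi)=0, max(lo)=20)
Step 2: insert 2 -> lo=[2] hi=[20] -> (len(lo)=1, len(hi)=1, max(lo)=2)
Step 3: insert 18 -> lo=[2, 18] hi=[20] -> (len(lo)=2, len(hi)=1, max(lo)=18)
Step 4: insert 4 -> lo=[2, 4] hi=[18, 20] -> (len(lo)=2, len(hi)=2, max(lo)=4)
Step 5: insert 39 -> lo=[2, 4, 18] hi=[20, 39] -> (len(lo)=3, len(hi)=2, max(lo)=18)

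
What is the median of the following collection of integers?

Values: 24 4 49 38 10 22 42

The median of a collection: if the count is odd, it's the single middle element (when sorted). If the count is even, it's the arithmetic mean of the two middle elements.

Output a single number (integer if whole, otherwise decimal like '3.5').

Step 1: insert 24 -> lo=[24] (size 1, max 24) hi=[] (size 0) -> median=24
Step 2: insert 4 -> lo=[4] (size 1, max 4) hi=[24] (size 1, min 24) -> median=14
Step 3: insert 49 -> lo=[4, 24] (size 2, max 24) hi=[49] (size 1, min 49) -> median=24
Step 4: insert 38 -> lo=[4, 24] (size 2, max 24) hi=[38, 49] (size 2, min 38) -> median=31
Step 5: insert 10 -> lo=[4, 10, 24] (size 3, max 24) hi=[38, 49] (size 2, min 38) -> median=24
Step 6: insert 22 -> lo=[4, 10, 22] (size 3, max 22) hi=[24, 38, 49] (size 3, min 24) -> median=23
Step 7: insert 42 -> lo=[4, 10, 22, 24] (size 4, max 24) hi=[38, 42, 49] (size 3, min 38) -> median=24

Answer: 24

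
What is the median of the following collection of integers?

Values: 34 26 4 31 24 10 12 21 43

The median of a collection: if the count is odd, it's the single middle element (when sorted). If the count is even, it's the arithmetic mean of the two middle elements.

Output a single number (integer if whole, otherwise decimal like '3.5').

Step 1: insert 34 -> lo=[34] (size 1, max 34) hi=[] (size 0) -> median=34
Step 2: insert 26 -> lo=[26] (size 1, max 26) hi=[34] (size 1, min 34) -> median=30
Step 3: insert 4 -> lo=[4, 26] (size 2, max 26) hi=[34] (size 1, min 34) -> median=26
Step 4: insert 31 -> lo=[4, 26] (size 2, max 26) hi=[31, 34] (size 2, min 31) -> median=28.5
Step 5: insert 24 -> lo=[4, 24, 26] (size 3, max 26) hi=[31, 34] (size 2, min 31) -> median=26
Step 6: insert 10 -> lo=[4, 10, 24] (size 3, max 24) hi=[26, 31, 34] (size 3, min 26) -> median=25
Step 7: insert 12 -> lo=[4, 10, 12, 24] (size 4, max 24) hi=[26, 31, 34] (size 3, min 26) -> median=24
Step 8: insert 21 -> lo=[4, 10, 12, 21] (size 4, max 21) hi=[24, 26, 31, 34] (size 4, min 24) -> median=22.5
Step 9: insert 43 -> lo=[4, 10, 12, 21, 24] (size 5, max 24) hi=[26, 31, 34, 43] (size 4, min 26) -> median=24

Answer: 24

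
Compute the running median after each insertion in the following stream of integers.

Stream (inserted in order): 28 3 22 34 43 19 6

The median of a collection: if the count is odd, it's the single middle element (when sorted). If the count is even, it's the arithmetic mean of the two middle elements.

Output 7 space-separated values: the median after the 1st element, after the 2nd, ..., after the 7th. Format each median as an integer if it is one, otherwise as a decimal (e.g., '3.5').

Answer: 28 15.5 22 25 28 25 22

Derivation:
Step 1: insert 28 -> lo=[28] (size 1, max 28) hi=[] (size 0) -> median=28
Step 2: insert 3 -> lo=[3] (size 1, max 3) hi=[28] (size 1, min 28) -> median=15.5
Step 3: insert 22 -> lo=[3, 22] (size 2, max 22) hi=[28] (size 1, min 28) -> median=22
Step 4: insert 34 -> lo=[3, 22] (size 2, max 22) hi=[28, 34] (size 2, min 28) -> median=25
Step 5: insert 43 -> lo=[3, 22, 28] (size 3, max 28) hi=[34, 43] (size 2, min 34) -> median=28
Step 6: insert 19 -> lo=[3, 19, 22] (size 3, max 22) hi=[28, 34, 43] (size 3, min 28) -> median=25
Step 7: insert 6 -> lo=[3, 6, 19, 22] (size 4, max 22) hi=[28, 34, 43] (size 3, min 28) -> median=22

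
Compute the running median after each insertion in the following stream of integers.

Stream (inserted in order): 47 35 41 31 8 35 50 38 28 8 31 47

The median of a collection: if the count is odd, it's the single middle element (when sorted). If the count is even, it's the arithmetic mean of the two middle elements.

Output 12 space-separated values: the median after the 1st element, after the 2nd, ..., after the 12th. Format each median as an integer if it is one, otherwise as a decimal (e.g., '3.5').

Step 1: insert 47 -> lo=[47] (size 1, max 47) hi=[] (size 0) -> median=47
Step 2: insert 35 -> lo=[35] (size 1, max 35) hi=[47] (size 1, min 47) -> median=41
Step 3: insert 41 -> lo=[35, 41] (size 2, max 41) hi=[47] (size 1, min 47) -> median=41
Step 4: insert 31 -> lo=[31, 35] (size 2, max 35) hi=[41, 47] (size 2, min 41) -> median=38
Step 5: insert 8 -> lo=[8, 31, 35] (size 3, max 35) hi=[41, 47] (size 2, min 41) -> median=35
Step 6: insert 35 -> lo=[8, 31, 35] (size 3, max 35) hi=[35, 41, 47] (size 3, min 35) -> median=35
Step 7: insert 50 -> lo=[8, 31, 35, 35] (size 4, max 35) hi=[41, 47, 50] (size 3, min 41) -> median=35
Step 8: insert 38 -> lo=[8, 31, 35, 35] (size 4, max 35) hi=[38, 41, 47, 50] (size 4, min 38) -> median=36.5
Step 9: insert 28 -> lo=[8, 28, 31, 35, 35] (size 5, max 35) hi=[38, 41, 47, 50] (size 4, min 38) -> median=35
Step 10: insert 8 -> lo=[8, 8, 28, 31, 35] (size 5, max 35) hi=[35, 38, 41, 47, 50] (size 5, min 35) -> median=35
Step 11: insert 31 -> lo=[8, 8, 28, 31, 31, 35] (size 6, max 35) hi=[35, 38, 41, 47, 50] (size 5, min 35) -> median=35
Step 12: insert 47 -> lo=[8, 8, 28, 31, 31, 35] (size 6, max 35) hi=[35, 38, 41, 47, 47, 50] (size 6, min 35) -> median=35

Answer: 47 41 41 38 35 35 35 36.5 35 35 35 35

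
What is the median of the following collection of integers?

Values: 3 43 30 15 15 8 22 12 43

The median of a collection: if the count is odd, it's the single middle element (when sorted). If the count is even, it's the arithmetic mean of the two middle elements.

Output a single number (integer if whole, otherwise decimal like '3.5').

Answer: 15

Derivation:
Step 1: insert 3 -> lo=[3] (size 1, max 3) hi=[] (size 0) -> median=3
Step 2: insert 43 -> lo=[3] (size 1, max 3) hi=[43] (size 1, min 43) -> median=23
Step 3: insert 30 -> lo=[3, 30] (size 2, max 30) hi=[43] (size 1, min 43) -> median=30
Step 4: insert 15 -> lo=[3, 15] (size 2, max 15) hi=[30, 43] (size 2, min 30) -> median=22.5
Step 5: insert 15 -> lo=[3, 15, 15] (size 3, max 15) hi=[30, 43] (size 2, min 30) -> median=15
Step 6: insert 8 -> lo=[3, 8, 15] (size 3, max 15) hi=[15, 30, 43] (size 3, min 15) -> median=15
Step 7: insert 22 -> lo=[3, 8, 15, 15] (size 4, max 15) hi=[22, 30, 43] (size 3, min 22) -> median=15
Step 8: insert 12 -> lo=[3, 8, 12, 15] (size 4, max 15) hi=[15, 22, 30, 43] (size 4, min 15) -> median=15
Step 9: insert 43 -> lo=[3, 8, 12, 15, 15] (size 5, max 15) hi=[22, 30, 43, 43] (size 4, min 22) -> median=15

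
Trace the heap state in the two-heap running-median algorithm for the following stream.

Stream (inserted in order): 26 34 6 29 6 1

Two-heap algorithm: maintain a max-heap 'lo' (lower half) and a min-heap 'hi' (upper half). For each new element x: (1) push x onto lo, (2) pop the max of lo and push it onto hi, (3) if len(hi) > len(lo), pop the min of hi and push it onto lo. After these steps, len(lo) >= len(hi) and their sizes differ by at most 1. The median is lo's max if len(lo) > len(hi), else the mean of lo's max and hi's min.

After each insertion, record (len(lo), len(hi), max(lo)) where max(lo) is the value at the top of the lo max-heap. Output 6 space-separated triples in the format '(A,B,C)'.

Answer: (1,0,26) (1,1,26) (2,1,26) (2,2,26) (3,2,26) (3,3,6)

Derivation:
Step 1: insert 26 -> lo=[26] hi=[] -> (len(lo)=1, len(hi)=0, max(lo)=26)
Step 2: insert 34 -> lo=[26] hi=[34] -> (len(lo)=1, len(hi)=1, max(lo)=26)
Step 3: insert 6 -> lo=[6, 26] hi=[34] -> (len(lo)=2, len(hi)=1, max(lo)=26)
Step 4: insert 29 -> lo=[6, 26] hi=[29, 34] -> (len(lo)=2, len(hi)=2, max(lo)=26)
Step 5: insert 6 -> lo=[6, 6, 26] hi=[29, 34] -> (len(lo)=3, len(hi)=2, max(lo)=26)
Step 6: insert 1 -> lo=[1, 6, 6] hi=[26, 29, 34] -> (len(lo)=3, len(hi)=3, max(lo)=6)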